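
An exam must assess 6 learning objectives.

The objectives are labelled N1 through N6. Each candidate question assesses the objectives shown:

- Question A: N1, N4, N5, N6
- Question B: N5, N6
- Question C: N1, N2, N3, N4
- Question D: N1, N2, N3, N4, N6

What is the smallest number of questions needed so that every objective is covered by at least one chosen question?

2

Take {B, D}. Their union is {N1, N2, N3, N4, N5, N6}, which is all 6 objectives.
No single question has all 6 objectives (the largest, D, has 5), so 2 is optimal.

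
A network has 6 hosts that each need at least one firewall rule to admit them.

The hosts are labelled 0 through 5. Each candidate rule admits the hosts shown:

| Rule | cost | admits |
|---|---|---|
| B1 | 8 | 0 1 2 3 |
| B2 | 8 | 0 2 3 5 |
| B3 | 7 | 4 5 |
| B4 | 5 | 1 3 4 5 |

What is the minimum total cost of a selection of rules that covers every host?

13

B1, B4 together cover every host (B1 ∪ B4 = {0, 1, 2, 3, 4, 5}); total cost 8 + 5 = 13.
No covering selection has total cost below 13.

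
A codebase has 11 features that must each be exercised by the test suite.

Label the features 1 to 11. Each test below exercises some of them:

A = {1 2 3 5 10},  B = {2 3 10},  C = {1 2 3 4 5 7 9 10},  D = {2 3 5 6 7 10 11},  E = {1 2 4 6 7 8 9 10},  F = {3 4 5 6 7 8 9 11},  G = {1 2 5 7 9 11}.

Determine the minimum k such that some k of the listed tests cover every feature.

Take {D, E}. Their union is {1, 2, 3, 4, 5, 6, 7, 8, 9, 10, 11}, which is all 11 features.
No single test has all 11 features (the largest, C, has 8), so 2 is optimal.

2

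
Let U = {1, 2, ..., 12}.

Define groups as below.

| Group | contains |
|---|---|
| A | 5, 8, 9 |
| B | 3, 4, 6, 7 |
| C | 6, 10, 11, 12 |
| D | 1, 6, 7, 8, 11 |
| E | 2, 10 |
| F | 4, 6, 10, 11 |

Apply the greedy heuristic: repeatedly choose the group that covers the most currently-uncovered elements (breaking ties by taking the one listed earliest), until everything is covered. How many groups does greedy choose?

Greedy: pick D (covers 5 new) → pick A (covers 2 new) → pick B (covers 2 new) → pick C (covers 2 new) → pick E (covers 1 new). Total picks: 5.

5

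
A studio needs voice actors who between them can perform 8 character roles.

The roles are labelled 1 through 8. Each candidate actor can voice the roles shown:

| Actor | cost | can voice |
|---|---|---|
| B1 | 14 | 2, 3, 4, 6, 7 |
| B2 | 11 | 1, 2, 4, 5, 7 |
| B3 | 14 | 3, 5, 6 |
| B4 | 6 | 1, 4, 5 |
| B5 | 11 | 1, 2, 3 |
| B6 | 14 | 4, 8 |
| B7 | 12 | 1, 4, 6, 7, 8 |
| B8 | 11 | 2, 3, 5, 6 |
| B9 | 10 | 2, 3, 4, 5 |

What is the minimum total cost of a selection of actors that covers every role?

22

B7, B9 together cover every role (B7 ∪ B9 = {1, 2, 3, 4, 5, 6, 7, 8}); total cost 12 + 10 = 22.
The greedy pick B4, B1, B7 costs 32; no covering selection beats 22.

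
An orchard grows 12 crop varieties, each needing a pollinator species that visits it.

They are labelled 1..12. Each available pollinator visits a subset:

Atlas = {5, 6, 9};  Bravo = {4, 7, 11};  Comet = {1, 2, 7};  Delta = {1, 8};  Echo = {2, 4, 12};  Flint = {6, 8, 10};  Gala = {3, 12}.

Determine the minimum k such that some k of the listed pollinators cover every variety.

Take {Atlas, Bravo, Comet, Flint, Gala}. Their union is {1, 2, 3, 4, 5, 6, 7, 8, 9, 10, 11, 12}, which is all 12 varieties.
Only Gala contains 3, so Gala is forced; the remaining 10 varieties need at least 4 more pollinators (each remaining pollinator adds at most 3) — so at least 5 pollinators are needed, and 5 is optimal.

5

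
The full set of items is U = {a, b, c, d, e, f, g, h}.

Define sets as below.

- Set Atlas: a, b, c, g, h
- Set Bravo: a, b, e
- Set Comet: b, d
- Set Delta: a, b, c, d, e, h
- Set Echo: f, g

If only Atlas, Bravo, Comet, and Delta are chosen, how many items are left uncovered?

Union of Atlas, Bravo, Comet, Delta = {a, b, c, d, e, g, h}.
Not covered: f — 1 item.

1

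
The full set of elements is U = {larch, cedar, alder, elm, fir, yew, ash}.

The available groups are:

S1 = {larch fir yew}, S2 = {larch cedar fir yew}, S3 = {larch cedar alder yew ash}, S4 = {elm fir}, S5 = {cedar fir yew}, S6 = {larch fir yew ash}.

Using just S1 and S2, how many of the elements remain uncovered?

Union of S1, S2 = {larch, cedar, fir, yew}.
Not covered: alder, elm, ash — 3 elements.

3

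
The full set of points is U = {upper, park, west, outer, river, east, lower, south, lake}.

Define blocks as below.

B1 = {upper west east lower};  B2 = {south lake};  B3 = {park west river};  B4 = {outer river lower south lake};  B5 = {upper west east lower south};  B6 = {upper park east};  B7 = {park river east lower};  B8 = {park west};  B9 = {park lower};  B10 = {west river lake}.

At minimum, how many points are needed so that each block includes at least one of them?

The 3 points {park, lower, lake} hit every block.
No choice of 2 points meets every block, so 3 is the minimum.

3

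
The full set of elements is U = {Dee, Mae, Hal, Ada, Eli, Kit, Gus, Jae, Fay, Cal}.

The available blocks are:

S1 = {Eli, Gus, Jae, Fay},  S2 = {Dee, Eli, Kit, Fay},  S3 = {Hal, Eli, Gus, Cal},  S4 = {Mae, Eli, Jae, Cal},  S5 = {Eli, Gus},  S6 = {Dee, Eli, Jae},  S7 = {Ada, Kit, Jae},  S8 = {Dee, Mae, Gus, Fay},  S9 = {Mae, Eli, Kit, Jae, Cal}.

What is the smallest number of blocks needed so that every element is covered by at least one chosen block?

3

Take {S3, S7, S8}. Their union is {Dee, Mae, Hal, Ada, Eli, Kit, Gus, Jae, Fay, Cal}, which is all 10 elements.
Only S3 contains Hal, so S3 is forced; the remaining 6 elements need at least 2 more blocks (each remaining block adds at most 3) — so at least 3 blocks are needed, and 3 is optimal.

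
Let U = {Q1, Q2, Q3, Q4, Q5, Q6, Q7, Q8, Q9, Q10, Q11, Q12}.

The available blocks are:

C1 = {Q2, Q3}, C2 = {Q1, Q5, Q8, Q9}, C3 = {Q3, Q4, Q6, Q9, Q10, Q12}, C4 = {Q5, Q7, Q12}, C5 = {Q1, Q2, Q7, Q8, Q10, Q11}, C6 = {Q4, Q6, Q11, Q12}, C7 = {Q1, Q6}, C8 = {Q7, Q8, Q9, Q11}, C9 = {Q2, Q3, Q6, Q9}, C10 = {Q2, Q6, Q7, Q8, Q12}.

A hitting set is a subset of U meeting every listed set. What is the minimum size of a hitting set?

4

Take H = {Q2, Q5, Q6, Q9}. Each listed block contains at least one of these, so H is a hitting set of size 4.
No choice of 3 elements meets every block, so 4 is the minimum.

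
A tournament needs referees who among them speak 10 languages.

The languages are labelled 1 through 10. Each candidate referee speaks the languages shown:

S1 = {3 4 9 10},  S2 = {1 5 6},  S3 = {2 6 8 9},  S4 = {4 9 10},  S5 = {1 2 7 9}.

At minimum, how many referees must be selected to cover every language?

Take {S1, S2, S3, S5}. Their union is {1, 2, 3, 4, 5, 6, 7, 8, 9, 10}, which is all 10 languages.
No 3 of the 5 referees cover everything (all 10 combinations miss at least one language), so 4 is optimal.

4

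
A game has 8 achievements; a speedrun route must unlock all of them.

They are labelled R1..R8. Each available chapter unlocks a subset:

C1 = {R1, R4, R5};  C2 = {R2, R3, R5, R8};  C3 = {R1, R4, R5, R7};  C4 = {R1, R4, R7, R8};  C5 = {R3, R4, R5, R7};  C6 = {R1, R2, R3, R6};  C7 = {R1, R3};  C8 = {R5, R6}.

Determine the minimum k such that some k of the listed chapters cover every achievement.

C4 and C6 and C8 together: C4 ∪ C6 ∪ C8 = {R1, R2, R3, R4, R5, R6, R7, R8} — every achievement is covered.
No 2 of the 8 chapters cover everything (all 28 combinations miss at least one achievement), so 3 is optimal.

3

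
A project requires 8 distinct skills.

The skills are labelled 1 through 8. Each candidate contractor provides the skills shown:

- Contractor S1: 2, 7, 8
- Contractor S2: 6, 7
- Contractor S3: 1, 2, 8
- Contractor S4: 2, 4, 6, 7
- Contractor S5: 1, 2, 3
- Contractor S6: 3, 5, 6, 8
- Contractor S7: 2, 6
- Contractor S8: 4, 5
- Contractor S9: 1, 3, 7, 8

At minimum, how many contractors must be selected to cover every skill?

3

Take {S4, S8, S9}. Their union is {1, 2, 3, 4, 5, 6, 7, 8}, which is all 8 skills.
No 2 of the 9 contractors cover everything (all 36 combinations miss at least one skill), so 3 is optimal.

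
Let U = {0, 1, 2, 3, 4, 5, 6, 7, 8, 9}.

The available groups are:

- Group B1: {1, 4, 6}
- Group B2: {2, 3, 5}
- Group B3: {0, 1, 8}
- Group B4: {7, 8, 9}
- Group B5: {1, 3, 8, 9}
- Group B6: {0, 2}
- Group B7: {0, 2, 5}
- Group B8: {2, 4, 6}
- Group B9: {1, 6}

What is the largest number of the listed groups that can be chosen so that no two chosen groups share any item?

B2, B4, B9 are pairwise disjoint (B2={2,3,5}; B4={7,8,9}; B9={1,6}).
Every remaining group overlaps one of these, and no 4 of the listed groups are pairwise disjoint, so 3 is the maximum.

3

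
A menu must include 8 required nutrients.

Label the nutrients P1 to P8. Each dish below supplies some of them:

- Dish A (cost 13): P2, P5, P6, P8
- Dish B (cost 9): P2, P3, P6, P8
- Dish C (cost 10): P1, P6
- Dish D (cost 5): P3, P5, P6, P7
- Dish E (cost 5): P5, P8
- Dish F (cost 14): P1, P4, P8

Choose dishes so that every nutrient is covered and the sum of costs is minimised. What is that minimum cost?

28

B, D, F together cover every nutrient (B ∪ D ∪ F = {P1, P2, P3, P4, P5, P6, P7, P8}); total cost 9 + 5 + 14 = 28.
No covering selection has total cost below 28.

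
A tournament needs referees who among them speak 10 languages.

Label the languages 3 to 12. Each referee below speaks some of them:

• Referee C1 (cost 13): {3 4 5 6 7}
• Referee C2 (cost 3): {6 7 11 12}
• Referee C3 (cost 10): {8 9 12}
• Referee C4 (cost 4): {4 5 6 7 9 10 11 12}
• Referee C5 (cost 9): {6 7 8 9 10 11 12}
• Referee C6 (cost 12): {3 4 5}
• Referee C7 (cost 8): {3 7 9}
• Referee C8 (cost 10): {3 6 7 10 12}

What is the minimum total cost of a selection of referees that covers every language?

C4, C5, C7 together cover every language (C4 ∪ C5 ∪ C7 = {3, 4, 5, 6, 7, 8, 9, 10, 11, 12}); total cost 4 + 9 + 8 = 21.
No covering selection has total cost below 21.

21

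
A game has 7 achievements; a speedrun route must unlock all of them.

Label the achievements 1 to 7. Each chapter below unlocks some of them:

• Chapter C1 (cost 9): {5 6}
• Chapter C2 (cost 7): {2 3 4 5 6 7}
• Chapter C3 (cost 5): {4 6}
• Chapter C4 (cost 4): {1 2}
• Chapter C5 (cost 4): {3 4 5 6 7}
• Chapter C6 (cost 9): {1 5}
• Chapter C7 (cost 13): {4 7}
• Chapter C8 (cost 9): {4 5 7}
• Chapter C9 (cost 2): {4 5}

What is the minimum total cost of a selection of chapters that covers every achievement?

8

C4, C5 together cover every achievement (C4 ∪ C5 = {1, 2, 3, 4, 5, 6, 7}); total cost 4 + 4 = 8.
No covering selection has total cost below 8.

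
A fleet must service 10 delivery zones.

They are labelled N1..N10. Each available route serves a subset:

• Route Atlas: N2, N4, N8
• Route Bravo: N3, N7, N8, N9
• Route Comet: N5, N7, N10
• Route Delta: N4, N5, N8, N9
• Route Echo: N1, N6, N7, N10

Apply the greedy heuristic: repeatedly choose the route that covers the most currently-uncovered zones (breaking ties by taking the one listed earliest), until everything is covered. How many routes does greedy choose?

Greedy: pick Bravo (covers 4 new) → pick Echo (covers 3 new) → pick Atlas (covers 2 new) → pick Comet (covers 1 new). Total picks: 4.

4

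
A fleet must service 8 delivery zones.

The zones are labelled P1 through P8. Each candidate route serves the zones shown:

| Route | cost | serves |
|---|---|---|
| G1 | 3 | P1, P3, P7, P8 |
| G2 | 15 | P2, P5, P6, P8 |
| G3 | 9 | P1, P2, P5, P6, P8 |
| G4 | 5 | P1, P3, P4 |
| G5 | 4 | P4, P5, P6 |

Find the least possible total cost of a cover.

16

G1, G3, G5 together cover every zone (G1 ∪ G3 ∪ G5 = {P1, P2, P3, P4, P5, P6, P7, P8}); total cost 3 + 9 + 4 = 16.
No covering selection has total cost below 16.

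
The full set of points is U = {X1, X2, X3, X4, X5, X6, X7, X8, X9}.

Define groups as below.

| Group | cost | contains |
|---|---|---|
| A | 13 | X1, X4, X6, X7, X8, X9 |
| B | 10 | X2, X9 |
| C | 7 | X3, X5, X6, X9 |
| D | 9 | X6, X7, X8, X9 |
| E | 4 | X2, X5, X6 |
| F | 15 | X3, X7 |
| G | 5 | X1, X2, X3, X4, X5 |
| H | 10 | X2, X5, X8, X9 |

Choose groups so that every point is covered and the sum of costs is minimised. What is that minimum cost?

D, G together cover every point (D ∪ G = {X1, X2, X3, X4, X5, X6, X7, X8, X9}); total cost 9 + 5 = 14.
No covering selection has total cost below 14.

14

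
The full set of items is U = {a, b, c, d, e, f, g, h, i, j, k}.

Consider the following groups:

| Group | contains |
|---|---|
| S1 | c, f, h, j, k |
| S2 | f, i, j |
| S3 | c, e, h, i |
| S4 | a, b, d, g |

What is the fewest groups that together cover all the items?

3

S1 and S3 and S4 together: S1 ∪ S3 ∪ S4 = {a, b, c, d, e, f, g, h, i, j, k} — every item is covered.
Each group has at most 5 items, and 2·5 = 10 < 11 — so at least 3 groups are needed, and 3 is optimal.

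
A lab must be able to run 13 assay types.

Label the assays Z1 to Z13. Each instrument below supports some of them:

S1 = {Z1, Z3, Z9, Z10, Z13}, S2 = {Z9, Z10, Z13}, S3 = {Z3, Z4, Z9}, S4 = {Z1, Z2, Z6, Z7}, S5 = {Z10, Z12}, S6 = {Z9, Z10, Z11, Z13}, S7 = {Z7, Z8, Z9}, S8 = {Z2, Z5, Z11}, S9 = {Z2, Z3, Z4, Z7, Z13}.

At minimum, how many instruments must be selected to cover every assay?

5

Take {S4, S5, S7, S8, S9}. Their union is {Z1, Z2, Z3, Z4, Z5, Z6, Z7, Z8, Z9, Z10, Z11, Z12, Z13}, which is all 13 assays.
No 4 of the 9 instruments cover everything (all 126 combinations miss at least one assay), so 5 is optimal.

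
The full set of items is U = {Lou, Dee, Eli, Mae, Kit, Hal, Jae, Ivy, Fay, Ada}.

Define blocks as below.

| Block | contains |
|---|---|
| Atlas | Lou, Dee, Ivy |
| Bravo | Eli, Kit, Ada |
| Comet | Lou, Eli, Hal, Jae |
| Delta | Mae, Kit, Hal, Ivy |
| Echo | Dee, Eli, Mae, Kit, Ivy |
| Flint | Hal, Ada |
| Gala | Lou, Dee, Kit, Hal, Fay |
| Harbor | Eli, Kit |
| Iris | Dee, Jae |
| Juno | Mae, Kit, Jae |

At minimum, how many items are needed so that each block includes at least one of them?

3

Take H = {Dee, Kit, Hal}. Each listed block contains at least one of these, so H is a hitting set of size 3.
The blocks Atlas, Flint, Harbor are pairwise disjoint, so any hitting set needs a separate item for each — at least 3. Hence 3 is optimal.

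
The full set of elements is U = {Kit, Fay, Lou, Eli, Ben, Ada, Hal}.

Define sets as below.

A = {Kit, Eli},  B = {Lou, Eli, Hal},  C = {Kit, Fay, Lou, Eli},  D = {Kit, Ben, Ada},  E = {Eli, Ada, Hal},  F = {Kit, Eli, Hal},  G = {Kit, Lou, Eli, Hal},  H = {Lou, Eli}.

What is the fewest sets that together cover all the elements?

3

C, D, and G cover everything between them: the union {Kit, Fay, Lou, Eli, Ben, Ada, Hal} is all of U.
Only C contains Fay, so C is forced; the remaining 3 elements need at least 2 more sets (each remaining set adds at most 2) — so at least 3 sets are needed, and 3 is optimal.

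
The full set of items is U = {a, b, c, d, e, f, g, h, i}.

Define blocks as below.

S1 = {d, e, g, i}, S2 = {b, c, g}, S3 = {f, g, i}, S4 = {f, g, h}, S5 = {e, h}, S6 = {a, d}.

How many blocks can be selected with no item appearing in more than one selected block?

S3, S5, S6 are pairwise disjoint (S3={f,g,i}; S5={e,h}; S6={a,d}).
Every remaining block overlaps one of these, and no 4 of the listed blocks are pairwise disjoint, so 3 is the maximum.

3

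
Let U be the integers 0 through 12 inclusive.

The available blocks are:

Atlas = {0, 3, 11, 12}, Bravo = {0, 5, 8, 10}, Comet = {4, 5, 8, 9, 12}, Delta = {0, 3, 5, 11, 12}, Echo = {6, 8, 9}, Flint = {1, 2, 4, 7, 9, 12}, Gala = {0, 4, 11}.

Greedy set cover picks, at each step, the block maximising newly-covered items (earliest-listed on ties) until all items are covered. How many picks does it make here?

4

Greedy: pick Flint (covers 6 new) → pick Bravo (covers 4 new) → pick Atlas (covers 2 new) → pick Echo (covers 1 new). Total picks: 4.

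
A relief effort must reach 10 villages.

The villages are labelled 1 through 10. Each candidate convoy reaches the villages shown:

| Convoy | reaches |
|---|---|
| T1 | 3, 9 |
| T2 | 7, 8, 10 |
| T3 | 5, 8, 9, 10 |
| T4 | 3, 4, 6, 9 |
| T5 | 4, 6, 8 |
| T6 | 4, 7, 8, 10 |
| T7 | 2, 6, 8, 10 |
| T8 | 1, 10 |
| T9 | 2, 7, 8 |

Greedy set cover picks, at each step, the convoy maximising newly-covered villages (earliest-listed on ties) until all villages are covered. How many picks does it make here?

4

Greedy: pick T3 (covers 4 new) → pick T4 (covers 3 new) → pick T9 (covers 2 new) → pick T8 (covers 1 new). Total picks: 4.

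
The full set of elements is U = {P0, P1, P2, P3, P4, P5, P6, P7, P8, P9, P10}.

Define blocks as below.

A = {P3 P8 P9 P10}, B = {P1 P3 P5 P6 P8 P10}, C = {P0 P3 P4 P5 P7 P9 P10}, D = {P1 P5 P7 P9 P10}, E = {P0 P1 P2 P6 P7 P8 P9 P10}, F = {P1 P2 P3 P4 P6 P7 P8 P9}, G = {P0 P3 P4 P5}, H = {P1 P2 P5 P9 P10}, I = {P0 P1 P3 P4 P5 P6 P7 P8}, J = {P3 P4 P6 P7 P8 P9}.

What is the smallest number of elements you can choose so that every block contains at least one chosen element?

2

The 2 elements {P5, P9} hit every block.
No single element lies in every block, so at least 2 are needed and 2 is optimal.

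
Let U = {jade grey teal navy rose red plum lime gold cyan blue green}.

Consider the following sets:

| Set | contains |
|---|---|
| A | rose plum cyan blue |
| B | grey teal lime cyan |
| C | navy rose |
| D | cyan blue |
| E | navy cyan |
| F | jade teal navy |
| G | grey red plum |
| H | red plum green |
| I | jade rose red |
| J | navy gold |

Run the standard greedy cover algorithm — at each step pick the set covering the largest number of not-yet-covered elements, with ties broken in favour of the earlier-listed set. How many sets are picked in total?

5

Greedy: pick A (covers 4 new) → pick B (covers 3 new) → pick F (covers 2 new) → pick H (covers 2 new) → pick J (covers 1 new). Total picks: 5.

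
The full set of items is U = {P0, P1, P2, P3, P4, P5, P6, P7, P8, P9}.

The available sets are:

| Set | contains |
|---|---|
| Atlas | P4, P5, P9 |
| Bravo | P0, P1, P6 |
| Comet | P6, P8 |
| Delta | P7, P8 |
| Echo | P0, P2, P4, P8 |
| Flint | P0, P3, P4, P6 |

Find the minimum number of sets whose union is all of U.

5

Take {Atlas, Bravo, Delta, Echo, Flint}. Their union is {P0, P1, P2, P3, P4, P5, P6, P7, P8, P9}, which is all 10 items.
No 4 of the 6 sets cover everything (all 15 combinations miss at least one item), so 5 is optimal.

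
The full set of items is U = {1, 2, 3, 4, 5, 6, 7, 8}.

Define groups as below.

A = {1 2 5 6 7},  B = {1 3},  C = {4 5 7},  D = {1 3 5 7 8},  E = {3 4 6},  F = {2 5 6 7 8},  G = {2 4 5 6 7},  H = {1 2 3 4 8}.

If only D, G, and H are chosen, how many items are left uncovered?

0

Union of D, G, H = {1, 2, 3, 4, 5, 6, 7, 8} — that's every item, so 0 are uncovered.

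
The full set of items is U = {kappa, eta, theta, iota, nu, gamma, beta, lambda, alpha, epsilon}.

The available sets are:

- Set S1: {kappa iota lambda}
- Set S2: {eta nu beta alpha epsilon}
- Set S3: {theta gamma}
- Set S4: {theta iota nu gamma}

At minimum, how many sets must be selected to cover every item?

3

S1, S2, and S3 cover everything between them: the union {kappa, eta, theta, iota, nu, gamma, beta, lambda, alpha, epsilon} is all of U.
Only S1 contains kappa, so S1 is forced; the remaining 7 items need at least 2 more sets (each remaining set adds at most 5) — so at least 3 sets are needed, and 3 is optimal.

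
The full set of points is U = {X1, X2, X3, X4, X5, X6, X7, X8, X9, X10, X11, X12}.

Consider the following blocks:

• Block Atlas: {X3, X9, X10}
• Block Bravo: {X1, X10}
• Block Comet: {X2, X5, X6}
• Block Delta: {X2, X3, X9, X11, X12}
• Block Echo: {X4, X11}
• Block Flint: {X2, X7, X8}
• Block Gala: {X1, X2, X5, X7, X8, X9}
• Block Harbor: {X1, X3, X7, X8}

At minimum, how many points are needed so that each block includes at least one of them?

Take H = {X2, X7, X10, X11}. Each listed block contains at least one of these, so H is a hitting set of size 4.
No choice of 3 points meets every block, so 4 is the minimum.

4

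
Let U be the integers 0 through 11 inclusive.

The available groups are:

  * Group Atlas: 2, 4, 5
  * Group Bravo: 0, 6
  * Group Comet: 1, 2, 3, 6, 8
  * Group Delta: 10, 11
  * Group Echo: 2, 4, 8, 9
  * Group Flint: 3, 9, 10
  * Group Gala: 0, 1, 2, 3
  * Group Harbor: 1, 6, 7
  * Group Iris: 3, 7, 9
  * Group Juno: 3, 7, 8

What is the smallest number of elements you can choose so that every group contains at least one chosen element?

Take H = {2, 6, 7, 10}. Each listed group contains at least one of these, so H is a hitting set of size 4.
The groups Atlas, Bravo, Delta, Iris are pairwise disjoint, so any hitting set needs a separate element for each — at least 4. Hence 4 is optimal.

4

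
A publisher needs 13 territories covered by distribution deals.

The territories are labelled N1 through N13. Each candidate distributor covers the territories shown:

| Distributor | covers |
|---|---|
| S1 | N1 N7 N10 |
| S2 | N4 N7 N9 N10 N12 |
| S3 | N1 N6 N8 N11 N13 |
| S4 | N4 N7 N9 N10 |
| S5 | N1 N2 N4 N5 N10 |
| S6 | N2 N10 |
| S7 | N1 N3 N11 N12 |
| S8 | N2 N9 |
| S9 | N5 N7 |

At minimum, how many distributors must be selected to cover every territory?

Take {S3, S4, S5, S7}. Their union is {N1, N2, N3, N4, N5, N6, N7, N8, N9, N10, N11, N12, N13}, which is all 13 territories.
Only S7 contains N3, so S7 is forced; the remaining 9 territories need at least 3 more distributors (each remaining distributor adds at most 4) — so at least 4 distributors are needed, and 4 is optimal.

4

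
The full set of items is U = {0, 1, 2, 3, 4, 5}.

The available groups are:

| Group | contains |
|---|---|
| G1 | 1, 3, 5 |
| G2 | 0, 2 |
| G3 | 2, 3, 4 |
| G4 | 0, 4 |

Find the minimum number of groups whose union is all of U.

3

G1, G2, and G4 cover everything between them: the union {0, 1, 2, 3, 4, 5} is all of U.
Only G1 contains 1, so G1 is forced; the remaining 3 items need at least 2 more groups (each remaining group adds at most 2) — so at least 3 groups are needed, and 3 is optimal.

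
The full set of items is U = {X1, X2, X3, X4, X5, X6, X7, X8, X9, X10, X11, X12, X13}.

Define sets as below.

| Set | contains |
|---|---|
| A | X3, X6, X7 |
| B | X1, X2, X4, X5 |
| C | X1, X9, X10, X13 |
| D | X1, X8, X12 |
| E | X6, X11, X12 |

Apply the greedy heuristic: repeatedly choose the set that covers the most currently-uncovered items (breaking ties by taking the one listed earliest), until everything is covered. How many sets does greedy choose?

5

Greedy: pick B (covers 4 new) → pick A (covers 3 new) → pick C (covers 3 new) → pick D (covers 2 new) → pick E (covers 1 new). Total picks: 5.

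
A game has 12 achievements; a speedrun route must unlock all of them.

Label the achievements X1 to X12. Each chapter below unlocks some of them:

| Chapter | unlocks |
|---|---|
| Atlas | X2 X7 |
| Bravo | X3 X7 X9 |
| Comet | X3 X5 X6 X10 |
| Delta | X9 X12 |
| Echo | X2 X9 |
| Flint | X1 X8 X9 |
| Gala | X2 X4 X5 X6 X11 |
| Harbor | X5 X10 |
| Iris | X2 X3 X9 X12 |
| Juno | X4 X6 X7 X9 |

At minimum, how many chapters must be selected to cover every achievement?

5

Take {Atlas, Comet, Delta, Flint, Gala}. Their union is {X1, X2, X3, X4, X5, X6, X7, X8, X9, X10, X11, X12}, which is all 12 achievements.
No 4 of the 10 chapters cover everything (all 210 combinations miss at least one achievement), so 5 is optimal.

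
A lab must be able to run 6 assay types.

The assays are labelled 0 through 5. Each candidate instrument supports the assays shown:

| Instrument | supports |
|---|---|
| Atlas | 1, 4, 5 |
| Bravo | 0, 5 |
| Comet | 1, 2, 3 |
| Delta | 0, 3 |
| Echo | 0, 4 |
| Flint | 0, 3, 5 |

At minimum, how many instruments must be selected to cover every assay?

3

Take {Atlas, Comet, Echo}. Their union is {0, 1, 2, 3, 4, 5}, which is all 6 assays.
Only Comet contains 2, so Comet is forced; the remaining 3 assays need at least 2 more instruments (each remaining instrument adds at most 2) — so at least 3 instruments are needed, and 3 is optimal.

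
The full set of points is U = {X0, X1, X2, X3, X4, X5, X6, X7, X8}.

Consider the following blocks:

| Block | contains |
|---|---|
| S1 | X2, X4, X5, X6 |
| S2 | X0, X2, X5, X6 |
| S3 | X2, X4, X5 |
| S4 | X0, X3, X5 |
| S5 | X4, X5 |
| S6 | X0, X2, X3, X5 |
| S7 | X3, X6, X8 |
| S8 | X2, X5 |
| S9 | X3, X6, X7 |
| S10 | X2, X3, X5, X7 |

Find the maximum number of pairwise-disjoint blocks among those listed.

S7, S8 are pairwise disjoint (S7={X3,X6,X8}; S8={X2,X5}).
Every remaining block overlaps one of these, and no 3 of the listed blocks are pairwise disjoint, so 2 is the maximum.

2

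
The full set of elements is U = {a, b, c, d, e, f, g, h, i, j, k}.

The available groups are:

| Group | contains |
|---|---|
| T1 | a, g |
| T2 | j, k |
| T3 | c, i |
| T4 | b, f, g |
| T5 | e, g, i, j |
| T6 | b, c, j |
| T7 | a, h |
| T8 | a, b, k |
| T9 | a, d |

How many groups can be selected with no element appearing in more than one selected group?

T2, T3, T4, T7 are pairwise disjoint (T2={j,k}; T3={c,i}; T4={b,f,g}; T7={a,h}).
Every remaining group overlaps one of these, and no 5 of the listed groups are pairwise disjoint, so 4 is the maximum.

4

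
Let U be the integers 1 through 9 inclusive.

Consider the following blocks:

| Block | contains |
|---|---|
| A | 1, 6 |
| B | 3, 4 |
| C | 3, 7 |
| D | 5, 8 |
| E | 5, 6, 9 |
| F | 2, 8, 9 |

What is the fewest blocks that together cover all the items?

5

Take {A, B, C, D, F}. Their union is {1, 2, 3, 4, 5, 6, 7, 8, 9}, which is all 9 items.
No 4 of the 6 blocks cover everything (all 15 combinations miss at least one item), so 5 is optimal.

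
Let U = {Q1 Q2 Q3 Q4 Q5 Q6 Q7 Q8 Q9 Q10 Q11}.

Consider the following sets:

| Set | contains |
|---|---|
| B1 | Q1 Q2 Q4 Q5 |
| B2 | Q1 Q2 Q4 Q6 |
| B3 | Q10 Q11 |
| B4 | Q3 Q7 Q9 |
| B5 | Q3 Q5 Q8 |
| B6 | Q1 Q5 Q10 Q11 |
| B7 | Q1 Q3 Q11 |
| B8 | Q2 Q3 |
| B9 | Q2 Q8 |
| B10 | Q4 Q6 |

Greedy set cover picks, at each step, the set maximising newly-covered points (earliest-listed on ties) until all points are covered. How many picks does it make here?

Greedy: pick B1 (covers 4 new) → pick B4 (covers 3 new) → pick B3 (covers 2 new) → pick B2 (covers 1 new) → pick B5 (covers 1 new). Total picks: 5.
(The true minimum cover uses only 4 sets, so greedy is not optimal here.)

5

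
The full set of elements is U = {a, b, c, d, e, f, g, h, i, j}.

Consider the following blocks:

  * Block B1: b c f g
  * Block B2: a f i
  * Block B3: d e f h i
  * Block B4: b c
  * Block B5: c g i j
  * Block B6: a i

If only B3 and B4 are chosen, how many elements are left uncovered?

Union of B3, B4 = {b, c, d, e, f, h, i}.
Not covered: a, g, j — 3 elements.

3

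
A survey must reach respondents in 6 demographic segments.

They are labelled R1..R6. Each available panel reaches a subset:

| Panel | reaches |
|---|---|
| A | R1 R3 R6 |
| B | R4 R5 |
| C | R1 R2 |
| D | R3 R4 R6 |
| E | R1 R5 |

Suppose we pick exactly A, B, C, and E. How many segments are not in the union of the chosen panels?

Union of A, B, C, E = {R1, R2, R3, R4, R5, R6} — that's every segment, so 0 are uncovered.

0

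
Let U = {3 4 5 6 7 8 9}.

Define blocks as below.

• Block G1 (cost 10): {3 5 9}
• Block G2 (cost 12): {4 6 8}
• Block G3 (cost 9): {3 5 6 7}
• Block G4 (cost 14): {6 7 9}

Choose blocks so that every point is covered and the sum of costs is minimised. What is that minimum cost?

31

G1, G2, G3 together cover every point (G1 ∪ G2 ∪ G3 = {3, 4, 5, 6, 7, 8, 9}); total cost 10 + 12 + 9 = 31.
No covering selection has total cost below 31.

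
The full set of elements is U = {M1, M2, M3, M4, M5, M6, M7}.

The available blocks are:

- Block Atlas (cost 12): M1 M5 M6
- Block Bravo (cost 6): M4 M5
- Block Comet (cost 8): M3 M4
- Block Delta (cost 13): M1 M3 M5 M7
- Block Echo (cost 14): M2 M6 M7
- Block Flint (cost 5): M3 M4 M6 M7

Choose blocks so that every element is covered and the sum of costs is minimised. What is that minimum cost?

31

Atlas, Echo, Flint together cover every element (Atlas ∪ Echo ∪ Flint = {M1, M2, M3, M4, M5, M6, M7}); total cost 12 + 14 + 5 = 31.
No covering selection has total cost below 31.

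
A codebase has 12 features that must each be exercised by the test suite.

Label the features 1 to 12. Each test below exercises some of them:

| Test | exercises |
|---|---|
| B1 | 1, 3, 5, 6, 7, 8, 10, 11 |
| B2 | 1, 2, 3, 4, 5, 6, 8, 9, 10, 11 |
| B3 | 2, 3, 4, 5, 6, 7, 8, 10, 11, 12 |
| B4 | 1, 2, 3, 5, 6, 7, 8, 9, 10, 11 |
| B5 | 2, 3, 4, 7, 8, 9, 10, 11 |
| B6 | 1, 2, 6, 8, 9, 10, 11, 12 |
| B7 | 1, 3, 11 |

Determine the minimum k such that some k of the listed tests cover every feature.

B3 and B6 together: B3 ∪ B6 = {1, 2, 3, 4, 5, 6, 7, 8, 9, 10, 11, 12} — every feature is covered.
No single test has all 12 features (the largest, B2, has 10), so 2 is optimal.

2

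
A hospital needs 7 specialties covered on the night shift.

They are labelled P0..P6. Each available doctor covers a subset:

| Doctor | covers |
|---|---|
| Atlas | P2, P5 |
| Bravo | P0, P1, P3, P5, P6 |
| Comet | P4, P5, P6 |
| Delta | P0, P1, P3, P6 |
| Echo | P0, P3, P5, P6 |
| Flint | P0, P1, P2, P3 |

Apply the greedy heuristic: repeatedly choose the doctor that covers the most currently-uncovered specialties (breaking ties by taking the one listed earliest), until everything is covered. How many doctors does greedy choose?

Greedy: pick Bravo (covers 5 new) → pick Atlas (covers 1 new) → pick Comet (covers 1 new). Total picks: 3.
(The true minimum cover uses only 2 doctors, so greedy is not optimal here.)

3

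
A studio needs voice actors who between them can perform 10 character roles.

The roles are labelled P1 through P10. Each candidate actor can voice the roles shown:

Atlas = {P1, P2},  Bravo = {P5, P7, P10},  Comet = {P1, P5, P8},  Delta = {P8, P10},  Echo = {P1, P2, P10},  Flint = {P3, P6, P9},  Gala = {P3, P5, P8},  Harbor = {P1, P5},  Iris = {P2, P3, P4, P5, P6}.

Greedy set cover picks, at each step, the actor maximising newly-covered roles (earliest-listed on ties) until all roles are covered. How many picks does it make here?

4

Greedy: pick Iris (covers 5 new) → pick Bravo (covers 2 new) → pick Comet (covers 2 new) → pick Flint (covers 1 new). Total picks: 4.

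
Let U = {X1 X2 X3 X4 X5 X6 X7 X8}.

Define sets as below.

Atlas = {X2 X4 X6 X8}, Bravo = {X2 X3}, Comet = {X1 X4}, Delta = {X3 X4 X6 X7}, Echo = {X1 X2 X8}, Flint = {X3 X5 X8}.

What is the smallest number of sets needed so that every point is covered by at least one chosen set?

3

Take {Delta, Echo, Flint}. Their union is {X1, X2, X3, X4, X5, X6, X7, X8}, which is all 8 points.
Only Flint contains X5, so Flint is forced; the remaining 5 points need at least 2 more sets (each remaining set adds at most 3) — so at least 3 sets are needed, and 3 is optimal.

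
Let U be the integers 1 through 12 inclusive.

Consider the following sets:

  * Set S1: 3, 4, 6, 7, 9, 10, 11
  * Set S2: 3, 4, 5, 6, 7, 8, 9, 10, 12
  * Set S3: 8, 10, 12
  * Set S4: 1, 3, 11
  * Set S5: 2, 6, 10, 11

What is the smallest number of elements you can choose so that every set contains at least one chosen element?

Take H = {1, 10}. Each listed set contains at least one of these, so H is a hitting set of size 2.
The sets S3, S4 are pairwise disjoint, so any hitting set needs a separate element for each — at least 2. Hence 2 is optimal.

2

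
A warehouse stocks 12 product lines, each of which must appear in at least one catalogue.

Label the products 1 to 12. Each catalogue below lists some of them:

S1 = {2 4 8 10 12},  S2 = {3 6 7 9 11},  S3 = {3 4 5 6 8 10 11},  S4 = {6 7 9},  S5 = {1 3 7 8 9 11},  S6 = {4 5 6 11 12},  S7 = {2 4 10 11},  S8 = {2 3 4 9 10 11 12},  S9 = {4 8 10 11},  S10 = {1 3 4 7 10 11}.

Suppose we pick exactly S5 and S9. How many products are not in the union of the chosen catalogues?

4

Union of S5, S9 = {1, 3, 4, 7, 8, 9, 10, 11}.
Not covered: 2, 5, 6, 12 — 4 products.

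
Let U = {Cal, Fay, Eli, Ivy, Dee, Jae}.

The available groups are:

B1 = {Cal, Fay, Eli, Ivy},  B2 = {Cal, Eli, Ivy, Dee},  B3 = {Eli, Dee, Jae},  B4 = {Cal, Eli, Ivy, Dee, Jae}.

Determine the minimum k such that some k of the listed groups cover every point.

2

Take {B1, B4}. Their union is {Cal, Fay, Eli, Ivy, Dee, Jae}, which is all 6 points.
No single group has all 6 points (the largest, B4, has 5), so 2 is optimal.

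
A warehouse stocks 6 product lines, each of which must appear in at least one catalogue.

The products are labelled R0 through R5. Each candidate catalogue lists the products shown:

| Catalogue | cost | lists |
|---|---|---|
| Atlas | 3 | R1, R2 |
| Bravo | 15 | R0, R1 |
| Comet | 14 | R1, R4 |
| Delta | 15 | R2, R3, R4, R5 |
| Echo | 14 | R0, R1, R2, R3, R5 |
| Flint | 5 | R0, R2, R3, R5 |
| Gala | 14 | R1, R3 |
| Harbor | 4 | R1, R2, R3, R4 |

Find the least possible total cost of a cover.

Flint, Harbor together cover every product (Flint ∪ Harbor = {R0, R1, R2, R3, R4, R5}); total cost 5 + 4 = 9.
No covering selection has total cost below 9.

9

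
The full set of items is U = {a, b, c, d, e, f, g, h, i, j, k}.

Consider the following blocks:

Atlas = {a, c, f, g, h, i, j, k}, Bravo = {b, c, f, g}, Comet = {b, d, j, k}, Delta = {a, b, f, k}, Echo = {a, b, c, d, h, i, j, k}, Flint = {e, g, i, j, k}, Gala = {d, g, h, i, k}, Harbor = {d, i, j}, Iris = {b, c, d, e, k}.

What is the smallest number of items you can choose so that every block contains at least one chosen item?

2

Take T = {b, i}. Each listed block contains at least one of these, so T is a hitting set of size 2.
The blocks Bravo, Harbor are pairwise disjoint, so any hitting set needs a separate item for each — at least 2. Hence 2 is optimal.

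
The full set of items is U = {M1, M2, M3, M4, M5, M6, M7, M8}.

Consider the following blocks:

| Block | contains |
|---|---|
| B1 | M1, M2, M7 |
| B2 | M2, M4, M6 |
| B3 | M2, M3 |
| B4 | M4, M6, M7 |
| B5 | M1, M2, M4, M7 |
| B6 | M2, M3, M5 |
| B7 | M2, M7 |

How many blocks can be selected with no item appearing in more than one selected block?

B3, B4 are pairwise disjoint (B3={M2,M3}; B4={M4,M6,M7}).
Every remaining block overlaps one of these, and no 3 of the listed blocks are pairwise disjoint, so 2 is the maximum.

2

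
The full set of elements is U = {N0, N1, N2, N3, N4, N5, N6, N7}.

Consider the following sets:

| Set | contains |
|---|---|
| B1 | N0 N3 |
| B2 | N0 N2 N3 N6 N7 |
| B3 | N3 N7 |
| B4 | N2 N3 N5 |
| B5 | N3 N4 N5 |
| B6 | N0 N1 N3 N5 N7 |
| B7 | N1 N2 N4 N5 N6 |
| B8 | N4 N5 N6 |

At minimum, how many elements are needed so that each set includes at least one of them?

2

H = {N3, N5} meets every set (each contains at least one member of H), and |H| = 2.
The sets B3, B8 are pairwise disjoint, so any hitting set needs a separate element for each — at least 2. Hence 2 is optimal.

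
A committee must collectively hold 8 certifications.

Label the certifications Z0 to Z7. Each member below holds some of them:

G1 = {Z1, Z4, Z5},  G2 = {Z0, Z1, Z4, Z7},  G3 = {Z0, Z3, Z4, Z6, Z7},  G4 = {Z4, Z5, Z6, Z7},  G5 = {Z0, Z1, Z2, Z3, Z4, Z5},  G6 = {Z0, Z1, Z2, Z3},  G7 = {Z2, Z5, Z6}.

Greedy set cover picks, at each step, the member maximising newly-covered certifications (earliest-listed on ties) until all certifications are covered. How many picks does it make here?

Greedy: pick G5 (covers 6 new) → pick G3 (covers 2 new). Total picks: 2.

2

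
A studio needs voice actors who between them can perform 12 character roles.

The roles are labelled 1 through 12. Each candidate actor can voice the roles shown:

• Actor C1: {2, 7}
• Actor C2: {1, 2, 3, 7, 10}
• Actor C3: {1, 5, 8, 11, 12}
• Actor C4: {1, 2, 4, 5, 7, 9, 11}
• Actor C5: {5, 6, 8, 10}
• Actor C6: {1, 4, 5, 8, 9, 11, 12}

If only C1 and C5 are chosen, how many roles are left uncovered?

6

Union of C1, C5 = {2, 5, 6, 7, 8, 10}.
Not covered: 1, 3, 4, 9, 11, 12 — 6 roles.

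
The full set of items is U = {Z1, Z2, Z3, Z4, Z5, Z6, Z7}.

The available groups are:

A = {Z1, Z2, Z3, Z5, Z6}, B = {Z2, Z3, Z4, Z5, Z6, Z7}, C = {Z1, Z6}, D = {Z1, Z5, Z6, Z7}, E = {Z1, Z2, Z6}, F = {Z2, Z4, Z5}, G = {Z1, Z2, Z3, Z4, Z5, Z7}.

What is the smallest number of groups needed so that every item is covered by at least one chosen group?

Take {B, E}. Their union is {Z1, Z2, Z3, Z4, Z5, Z6, Z7}, which is all 7 items.
No single group has all 7 items (the largest, B, has 6), so 2 is optimal.

2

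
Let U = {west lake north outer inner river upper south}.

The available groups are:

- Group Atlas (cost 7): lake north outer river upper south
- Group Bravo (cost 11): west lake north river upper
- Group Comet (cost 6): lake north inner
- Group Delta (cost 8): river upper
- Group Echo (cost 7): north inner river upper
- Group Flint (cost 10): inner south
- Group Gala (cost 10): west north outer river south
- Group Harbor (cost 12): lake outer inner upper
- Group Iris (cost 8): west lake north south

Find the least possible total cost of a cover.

21

Atlas, Comet, Iris together cover every item (Atlas ∪ Comet ∪ Iris = {west, lake, north, outer, inner, river, upper, south}); total cost 7 + 6 + 8 = 21.
No covering selection has total cost below 21.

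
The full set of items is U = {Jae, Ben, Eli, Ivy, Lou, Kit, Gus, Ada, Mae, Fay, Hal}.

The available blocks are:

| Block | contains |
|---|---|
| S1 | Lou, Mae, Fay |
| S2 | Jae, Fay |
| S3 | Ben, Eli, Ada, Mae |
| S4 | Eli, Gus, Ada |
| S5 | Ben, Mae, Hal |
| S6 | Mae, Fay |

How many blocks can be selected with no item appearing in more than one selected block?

3

S2, S4, S5 are pairwise disjoint (S2={Jae,Fay}; S4={Eli,Gus,Ada}; S5={Ben,Mae,Hal}).
Every remaining block overlaps one of these, and no 4 of the listed blocks are pairwise disjoint, so 3 is the maximum.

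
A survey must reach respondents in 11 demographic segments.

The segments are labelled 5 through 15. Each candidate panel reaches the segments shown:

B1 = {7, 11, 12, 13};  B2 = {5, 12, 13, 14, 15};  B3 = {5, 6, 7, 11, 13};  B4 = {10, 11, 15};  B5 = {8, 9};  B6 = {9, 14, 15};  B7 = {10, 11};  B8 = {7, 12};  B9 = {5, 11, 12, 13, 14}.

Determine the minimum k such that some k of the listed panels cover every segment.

Take {B2, B3, B4, B5}. Their union is {5, 6, 7, 8, 9, 10, 11, 12, 13, 14, 15}, which is all 11 segments.
No 3 of the 9 panels cover everything (all 84 combinations miss at least one segment), so 4 is optimal.

4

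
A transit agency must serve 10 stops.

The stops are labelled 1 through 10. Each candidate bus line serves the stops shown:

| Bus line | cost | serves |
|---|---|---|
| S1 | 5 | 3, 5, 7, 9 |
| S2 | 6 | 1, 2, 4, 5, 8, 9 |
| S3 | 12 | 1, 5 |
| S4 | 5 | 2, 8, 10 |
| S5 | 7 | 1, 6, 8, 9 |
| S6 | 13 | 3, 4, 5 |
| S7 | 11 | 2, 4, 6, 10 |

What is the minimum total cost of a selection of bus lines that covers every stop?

S1, S2, S7 together cover every stop (S1 ∪ S2 ∪ S7 = {1, 2, 3, 4, 5, 6, 7, 8, 9, 10}); total cost 5 + 6 + 11 = 22.
The greedy pick S2, S1, S4, S5 costs 23; no covering selection beats 22.

22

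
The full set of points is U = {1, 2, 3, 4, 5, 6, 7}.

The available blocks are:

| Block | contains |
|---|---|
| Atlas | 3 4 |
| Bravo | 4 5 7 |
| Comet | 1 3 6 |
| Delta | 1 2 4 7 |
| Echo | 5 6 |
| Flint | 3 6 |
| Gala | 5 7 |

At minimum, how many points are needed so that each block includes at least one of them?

3

Take H = {4, 6, 7}. Each listed block contains at least one of these, so H is a hitting set of size 3.
No choice of 2 points meets every block, so 3 is the minimum.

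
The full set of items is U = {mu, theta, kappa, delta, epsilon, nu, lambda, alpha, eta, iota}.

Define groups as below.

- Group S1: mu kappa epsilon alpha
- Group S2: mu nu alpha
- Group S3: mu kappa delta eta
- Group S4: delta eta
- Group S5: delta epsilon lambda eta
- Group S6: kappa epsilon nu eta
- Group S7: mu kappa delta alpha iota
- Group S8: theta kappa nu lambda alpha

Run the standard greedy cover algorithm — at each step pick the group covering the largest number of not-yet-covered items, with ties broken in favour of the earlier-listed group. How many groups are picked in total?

3

Greedy: pick S7 (covers 5 new) → pick S5 (covers 3 new) → pick S8 (covers 2 new). Total picks: 3.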